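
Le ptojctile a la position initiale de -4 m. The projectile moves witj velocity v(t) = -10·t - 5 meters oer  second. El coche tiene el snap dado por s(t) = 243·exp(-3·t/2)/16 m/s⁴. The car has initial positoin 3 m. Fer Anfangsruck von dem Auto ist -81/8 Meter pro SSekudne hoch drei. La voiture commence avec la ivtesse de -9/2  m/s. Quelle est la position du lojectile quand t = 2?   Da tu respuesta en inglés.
We must find the integral of our velocity equation v(t) = -10·t - 5 1 time. Finding the integral of v(t) and using x(0) = -4: x(t) = -5·t^2 - 5·t - 4. We have position x(t) = -5·t^2 - 5·t - 4. Substituting t = 2: x(2) = -34.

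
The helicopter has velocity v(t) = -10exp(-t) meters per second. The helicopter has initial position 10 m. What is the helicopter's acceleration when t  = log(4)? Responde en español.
Partiendo de la velocidad v(t) = -10·exp(-t), tomamos 1 derivada. Derivando la velocidad, obtenemos la aceleración: a(t) = 10·exp(-t). De la ecuación de la aceleración a(t) = 10·exp(-t), sustituimos t = log(4) para obtener a = 5/2.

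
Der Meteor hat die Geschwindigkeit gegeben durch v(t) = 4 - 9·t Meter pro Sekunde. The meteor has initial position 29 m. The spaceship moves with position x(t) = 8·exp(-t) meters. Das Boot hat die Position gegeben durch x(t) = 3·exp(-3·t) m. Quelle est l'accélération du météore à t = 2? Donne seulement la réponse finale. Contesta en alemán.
Die Antwort ist -9.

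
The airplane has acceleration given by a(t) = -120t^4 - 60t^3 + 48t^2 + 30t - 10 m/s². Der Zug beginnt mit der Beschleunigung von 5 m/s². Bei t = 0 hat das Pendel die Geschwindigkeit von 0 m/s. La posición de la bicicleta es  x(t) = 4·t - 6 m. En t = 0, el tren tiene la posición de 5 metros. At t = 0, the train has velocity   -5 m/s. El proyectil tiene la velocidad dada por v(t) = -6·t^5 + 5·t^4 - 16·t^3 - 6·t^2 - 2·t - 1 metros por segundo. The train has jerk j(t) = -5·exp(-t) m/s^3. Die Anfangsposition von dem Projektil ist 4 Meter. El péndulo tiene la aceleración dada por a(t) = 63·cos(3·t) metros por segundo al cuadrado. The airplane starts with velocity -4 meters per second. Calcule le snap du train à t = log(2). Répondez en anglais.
To solve this, we need to take 1 derivative of our jerk equation j(t) = -5·exp(-t). Differentiating jerk, we get snap: s(t) = 5·exp(-t). Using s(t) = 5·exp(-t) and substituting t = log(2), we find s = 5/2.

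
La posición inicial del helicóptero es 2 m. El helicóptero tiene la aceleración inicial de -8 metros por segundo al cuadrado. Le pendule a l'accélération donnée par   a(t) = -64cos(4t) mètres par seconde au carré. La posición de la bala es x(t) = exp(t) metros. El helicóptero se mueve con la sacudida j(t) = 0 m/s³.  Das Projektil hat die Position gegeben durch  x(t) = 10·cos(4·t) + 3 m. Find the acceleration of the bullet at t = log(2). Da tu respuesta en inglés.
We must differentiate our position equation x(t) = exp(t) 2 times. Taking d/dt of x(t), we find v(t) = exp(t). Taking d/dt of v(t), we find a(t) = exp(t). Using a(t) = exp(t) and substituting t = log(2), we find a = 2.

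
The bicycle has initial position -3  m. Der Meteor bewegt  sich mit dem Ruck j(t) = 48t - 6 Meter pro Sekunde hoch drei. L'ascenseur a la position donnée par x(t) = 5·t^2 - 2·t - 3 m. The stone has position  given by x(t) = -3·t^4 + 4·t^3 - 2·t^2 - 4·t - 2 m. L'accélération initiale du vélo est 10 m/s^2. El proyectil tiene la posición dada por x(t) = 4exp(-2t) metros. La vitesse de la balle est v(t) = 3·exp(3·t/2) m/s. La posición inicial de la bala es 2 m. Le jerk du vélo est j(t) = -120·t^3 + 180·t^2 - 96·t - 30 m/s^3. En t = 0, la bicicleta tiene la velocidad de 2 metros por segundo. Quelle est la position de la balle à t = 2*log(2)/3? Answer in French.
En partant de la vitesse v(t) = 3·exp(3·t/2), nous prenons 1 intégrale. La primitive de la vitesse, avec x(0) = 2, donne la position: x(t) = 2·exp(3·t/2). En utilisant x(t) = 2·exp(3·t/2) et en substituant t = 2*log(2)/3, nous trouvons x = 4.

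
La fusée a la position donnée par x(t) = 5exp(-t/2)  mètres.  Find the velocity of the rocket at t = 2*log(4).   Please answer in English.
We must differentiate our position equation x(t) = 5·exp(-t/2) 1 time. Differentiating position, we get velocity: v(t) = -5·exp(-t/2)/2. Using v(t) = -5·exp(-t/2)/2 and substituting t = 2*log(4), we find v = -5/8.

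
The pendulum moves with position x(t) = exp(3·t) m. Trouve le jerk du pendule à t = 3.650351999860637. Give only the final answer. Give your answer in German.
Bei t = 3.650351999860637, j = 1539383.95569309.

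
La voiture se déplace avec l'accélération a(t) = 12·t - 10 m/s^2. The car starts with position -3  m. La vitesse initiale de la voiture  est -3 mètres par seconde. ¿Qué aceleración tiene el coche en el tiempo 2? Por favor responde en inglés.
From the given acceleration equation a(t) = 12·t - 10, we substitute t = 2 to get a = 14.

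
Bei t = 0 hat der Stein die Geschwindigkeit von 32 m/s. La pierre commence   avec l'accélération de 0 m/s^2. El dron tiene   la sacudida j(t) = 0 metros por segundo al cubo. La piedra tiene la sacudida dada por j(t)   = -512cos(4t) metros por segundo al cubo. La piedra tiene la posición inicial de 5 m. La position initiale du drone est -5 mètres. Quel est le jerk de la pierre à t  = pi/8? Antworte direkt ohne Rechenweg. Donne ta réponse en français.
La réponse est 0.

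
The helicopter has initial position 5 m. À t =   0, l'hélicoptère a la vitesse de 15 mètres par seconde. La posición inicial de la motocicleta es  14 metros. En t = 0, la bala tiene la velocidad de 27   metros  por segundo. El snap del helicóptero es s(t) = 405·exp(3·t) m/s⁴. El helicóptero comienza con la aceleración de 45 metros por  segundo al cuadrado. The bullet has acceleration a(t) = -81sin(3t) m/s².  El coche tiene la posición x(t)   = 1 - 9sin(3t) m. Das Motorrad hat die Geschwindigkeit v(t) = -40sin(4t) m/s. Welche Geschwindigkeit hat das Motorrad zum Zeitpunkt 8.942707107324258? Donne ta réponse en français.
Nous avons la vitesse v(t) = -40·sin(4·t). En substituant t = 8.942707107324258: v(8.942707107324258) = 37.4711640913813.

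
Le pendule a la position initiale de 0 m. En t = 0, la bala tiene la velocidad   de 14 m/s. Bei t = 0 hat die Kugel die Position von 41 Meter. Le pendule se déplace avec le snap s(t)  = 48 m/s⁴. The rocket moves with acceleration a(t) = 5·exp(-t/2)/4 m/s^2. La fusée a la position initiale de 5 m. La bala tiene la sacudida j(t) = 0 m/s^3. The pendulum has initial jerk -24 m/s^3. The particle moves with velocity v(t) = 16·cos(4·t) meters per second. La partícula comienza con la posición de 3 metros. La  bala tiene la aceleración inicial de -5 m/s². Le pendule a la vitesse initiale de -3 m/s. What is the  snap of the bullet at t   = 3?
Starting from jerk j(t) = 0, we take 1 derivative. The derivative of jerk gives snap: s(t) = 0. From the given snap equation s(t) = 0, we substitute t = 3 to get s = 0.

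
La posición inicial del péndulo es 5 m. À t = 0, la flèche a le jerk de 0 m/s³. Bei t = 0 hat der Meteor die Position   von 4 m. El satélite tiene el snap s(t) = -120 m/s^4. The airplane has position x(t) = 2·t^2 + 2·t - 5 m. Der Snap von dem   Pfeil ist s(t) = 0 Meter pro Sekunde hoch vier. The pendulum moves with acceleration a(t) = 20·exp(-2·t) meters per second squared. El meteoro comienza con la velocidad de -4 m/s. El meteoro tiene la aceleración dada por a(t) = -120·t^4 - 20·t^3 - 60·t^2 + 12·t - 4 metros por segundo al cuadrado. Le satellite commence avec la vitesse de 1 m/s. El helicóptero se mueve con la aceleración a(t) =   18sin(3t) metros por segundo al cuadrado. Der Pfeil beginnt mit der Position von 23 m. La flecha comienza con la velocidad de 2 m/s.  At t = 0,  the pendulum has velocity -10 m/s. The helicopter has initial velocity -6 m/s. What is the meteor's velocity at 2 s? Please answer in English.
Starting from acceleration a(t) = -120·t^4 - 20·t^3 - 60·t^2 + 12·t - 4, we take 1 antiderivative. The integral of acceleration is velocity. Using v(0) = -4, we get v(t) = -24·t^5 - 5·t^4 - 20·t^3 + 6·t^2 - 4·t - 4. We have velocity v(t) = -24·t^5 - 5·t^4 - 20·t^3 + 6·t^2 - 4·t - 4. Substituting t = 2: v(2) = -996.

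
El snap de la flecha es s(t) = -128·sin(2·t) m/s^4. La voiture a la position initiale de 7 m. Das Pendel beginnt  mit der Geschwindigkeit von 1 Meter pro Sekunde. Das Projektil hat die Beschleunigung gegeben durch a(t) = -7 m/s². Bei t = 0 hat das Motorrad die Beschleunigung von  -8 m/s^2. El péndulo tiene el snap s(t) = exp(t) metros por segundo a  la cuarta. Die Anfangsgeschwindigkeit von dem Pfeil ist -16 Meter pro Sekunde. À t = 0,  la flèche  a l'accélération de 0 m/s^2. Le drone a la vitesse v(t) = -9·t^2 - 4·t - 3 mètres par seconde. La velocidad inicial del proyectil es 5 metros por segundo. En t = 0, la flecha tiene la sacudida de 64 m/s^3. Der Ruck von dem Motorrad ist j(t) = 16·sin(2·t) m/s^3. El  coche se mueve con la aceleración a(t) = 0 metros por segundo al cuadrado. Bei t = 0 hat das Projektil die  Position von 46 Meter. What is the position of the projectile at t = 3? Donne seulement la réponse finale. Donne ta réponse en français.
La position à t = 3 est x = 59/2.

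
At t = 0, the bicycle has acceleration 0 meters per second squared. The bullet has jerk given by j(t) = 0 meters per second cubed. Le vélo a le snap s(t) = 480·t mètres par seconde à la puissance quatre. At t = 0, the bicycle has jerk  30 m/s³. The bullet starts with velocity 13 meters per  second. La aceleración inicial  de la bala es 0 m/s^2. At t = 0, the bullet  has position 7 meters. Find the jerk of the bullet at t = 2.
From the given jerk equation j(t) = 0, we substitute t = 2 to get j = 0.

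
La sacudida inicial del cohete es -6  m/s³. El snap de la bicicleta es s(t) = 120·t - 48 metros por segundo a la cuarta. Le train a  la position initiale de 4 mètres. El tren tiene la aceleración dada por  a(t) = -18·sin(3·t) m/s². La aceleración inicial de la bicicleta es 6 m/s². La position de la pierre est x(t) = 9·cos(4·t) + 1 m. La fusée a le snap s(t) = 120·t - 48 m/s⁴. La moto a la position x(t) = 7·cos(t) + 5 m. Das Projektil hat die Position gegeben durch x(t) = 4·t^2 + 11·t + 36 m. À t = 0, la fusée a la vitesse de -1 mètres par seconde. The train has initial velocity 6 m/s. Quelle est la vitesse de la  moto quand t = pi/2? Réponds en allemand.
Um dies zu lösen, müssen wir 1 Ableitung unserer Gleichung für die Position x(t) = 7·cos(t) + 5 nehmen. Die Ableitung von der Position ergibt die Geschwindigkeit: v(t) = -7·sin(t). Mit v(t) = -7·sin(t) und Einsetzen von t = pi/2, finden wir v = -7.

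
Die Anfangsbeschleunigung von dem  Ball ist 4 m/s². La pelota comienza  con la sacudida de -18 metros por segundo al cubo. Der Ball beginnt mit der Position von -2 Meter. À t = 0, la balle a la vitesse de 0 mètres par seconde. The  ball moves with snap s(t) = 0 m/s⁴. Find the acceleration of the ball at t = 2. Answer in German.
Um dies zu lösen, müssen wir 2 Integrale unserer Gleichung für den Snap s(t) = 0 finden. Durch Integration von dem Snap und Verwendung der Anfangsbedingung j(0) = -18, erhalten wir j(t) = -18. Die Stammfunktion von dem Ruck ist die Beschleunigung. Mit a(0) = 4 erhalten wir a(t) = 4 - 18·t. Mit a(t) = 4 - 18·t und Einsetzen von t = 2, finden wir a = -32.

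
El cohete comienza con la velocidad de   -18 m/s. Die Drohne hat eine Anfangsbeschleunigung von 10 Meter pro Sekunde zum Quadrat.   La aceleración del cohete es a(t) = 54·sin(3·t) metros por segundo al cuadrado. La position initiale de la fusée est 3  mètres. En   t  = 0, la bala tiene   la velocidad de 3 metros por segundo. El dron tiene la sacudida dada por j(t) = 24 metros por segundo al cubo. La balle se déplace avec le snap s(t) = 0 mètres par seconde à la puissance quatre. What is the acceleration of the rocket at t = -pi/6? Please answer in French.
Nous avons l'accélération a(t) = 54·sin(3·t). En substituant t = -pi/6: a(-pi/6) = -54.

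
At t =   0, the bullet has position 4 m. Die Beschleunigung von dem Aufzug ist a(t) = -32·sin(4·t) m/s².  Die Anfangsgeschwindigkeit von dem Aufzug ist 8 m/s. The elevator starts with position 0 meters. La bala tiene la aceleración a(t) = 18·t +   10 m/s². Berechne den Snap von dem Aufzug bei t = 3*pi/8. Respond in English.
Starting from acceleration a(t) = -32·sin(4·t), we take 2 derivatives. Taking d/dt of a(t), we find j(t) = -128·cos(4·t). The derivative of jerk gives snap: s(t) = 512·sin(4·t). From the given snap equation s(t) = 512·sin(4·t), we substitute t = 3*pi/8 to get s = -512.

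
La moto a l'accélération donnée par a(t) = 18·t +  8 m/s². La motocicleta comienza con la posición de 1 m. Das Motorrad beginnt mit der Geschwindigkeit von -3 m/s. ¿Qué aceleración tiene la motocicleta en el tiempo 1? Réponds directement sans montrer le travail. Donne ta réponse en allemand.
Bei t = 1, a = 26.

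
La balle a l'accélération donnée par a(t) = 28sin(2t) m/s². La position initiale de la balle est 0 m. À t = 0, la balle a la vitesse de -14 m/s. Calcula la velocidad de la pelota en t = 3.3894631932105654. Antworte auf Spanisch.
Partiendo de la aceleración a(t) = 28·sin(2·t), tomamos 1 antiderivada. La antiderivada de la aceleración, con v(0) = -14, da la velocidad: v(t) = -14·cos(2·t). Usando v(t) = -14·cos(2·t) y sustituyendo t = 3.3894631932105654, encontramos v = -12.3146300498744.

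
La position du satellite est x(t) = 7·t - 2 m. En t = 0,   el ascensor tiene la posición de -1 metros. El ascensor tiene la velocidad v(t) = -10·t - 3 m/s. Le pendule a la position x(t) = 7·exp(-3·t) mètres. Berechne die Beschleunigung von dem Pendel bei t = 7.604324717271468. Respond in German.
Wir müssen unsere Gleichung für die Position x(t) = 7·exp(-3·t) 2-mal ableiten. Die Ableitung von der Position ergibt die Geschwindigkeit: v(t) = -21·exp(-3·t). Die Ableitung von der Geschwindigkeit ergibt die Beschleunigung: a(t) = 63·exp(-3·t). Aus der Gleichung für die Beschleunigung a(t) = 63·exp(-3·t), setzen wir t = 7.604324717271468 ein und erhalten a = 7.79456278302464E-9.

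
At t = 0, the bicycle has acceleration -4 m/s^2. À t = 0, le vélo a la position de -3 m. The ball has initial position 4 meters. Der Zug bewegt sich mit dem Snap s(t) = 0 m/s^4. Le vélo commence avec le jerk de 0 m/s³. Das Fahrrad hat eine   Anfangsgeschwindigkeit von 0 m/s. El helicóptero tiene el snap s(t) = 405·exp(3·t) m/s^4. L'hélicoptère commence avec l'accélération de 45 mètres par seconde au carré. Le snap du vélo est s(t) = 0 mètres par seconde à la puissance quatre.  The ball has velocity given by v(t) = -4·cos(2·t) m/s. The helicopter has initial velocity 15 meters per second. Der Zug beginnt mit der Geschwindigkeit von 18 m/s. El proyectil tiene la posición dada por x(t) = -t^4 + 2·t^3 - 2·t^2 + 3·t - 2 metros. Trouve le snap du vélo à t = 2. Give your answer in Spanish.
Usando s(t) = 0 y sustituyendo t = 2, encontramos s = 0.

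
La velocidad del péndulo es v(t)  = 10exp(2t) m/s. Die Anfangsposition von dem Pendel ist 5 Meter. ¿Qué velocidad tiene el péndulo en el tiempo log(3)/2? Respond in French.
De l'équation de la vitesse v(t) = 10·exp(2·t), nous substituons t = log(3)/2 pour obtenir v = 30.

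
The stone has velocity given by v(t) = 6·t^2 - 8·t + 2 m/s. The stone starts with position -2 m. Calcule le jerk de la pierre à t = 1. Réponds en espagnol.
Partiendo de la velocidad v(t) = 6·t^2 - 8·t + 2, tomamos 2 derivadas. La derivada de la velocidad da la aceleración: a(t) = 12·t - 8. Tomando d/dt de a(t), encontramos j(t) = 12. De la ecuación de la sacudida j(t) = 12, sustituimos t = 1 para obtener j = 12.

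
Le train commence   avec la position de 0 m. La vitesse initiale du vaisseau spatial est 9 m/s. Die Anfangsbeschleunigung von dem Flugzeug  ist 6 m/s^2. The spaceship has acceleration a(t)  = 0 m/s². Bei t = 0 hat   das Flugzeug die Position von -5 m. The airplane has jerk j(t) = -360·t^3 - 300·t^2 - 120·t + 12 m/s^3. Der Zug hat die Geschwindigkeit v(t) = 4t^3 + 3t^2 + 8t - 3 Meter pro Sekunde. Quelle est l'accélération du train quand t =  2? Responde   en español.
Para resolver esto, necesitamos tomar 1 derivada de nuestra ecuación de la velocidad v(t) = 4·t^3 + 3·t^2 + 8·t - 3. Tomando d/dt de v(t), encontramos a(t) = 12·t^2 + 6·t + 8. Tenemos la aceleración a(t) = 12·t^2 + 6·t + 8. Sustituyendo t = 2: a(2) = 68.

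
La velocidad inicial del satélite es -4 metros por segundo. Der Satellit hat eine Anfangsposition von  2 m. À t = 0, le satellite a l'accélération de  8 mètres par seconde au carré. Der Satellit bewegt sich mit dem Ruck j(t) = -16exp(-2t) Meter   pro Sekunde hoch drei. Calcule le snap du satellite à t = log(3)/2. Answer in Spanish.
Debemos derivar nuestra ecuación de la sacudida j(t) = -16·exp(-2·t) 1 vez. Derivando la sacudida, obtenemos el snap: s(t) = 32·exp(-2·t). De la ecuación del snap s(t) = 32·exp(-2·t), sustituimos t = log(3)/2 para obtener s = 32/3.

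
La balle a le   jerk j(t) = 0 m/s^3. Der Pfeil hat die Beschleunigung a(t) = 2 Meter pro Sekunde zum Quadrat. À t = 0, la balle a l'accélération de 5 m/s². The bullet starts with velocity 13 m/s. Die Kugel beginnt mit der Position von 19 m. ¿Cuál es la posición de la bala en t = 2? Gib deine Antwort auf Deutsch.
Um dies zu lösen, müssen wir 3 Integrale unserer Gleichung für den Ruck j(t) = 0 finden. Die Stammfunktion von dem Ruck, mit a(0) = 5, ergibt die Beschleunigung: a(t) = 5. Das Integral von der Beschleunigung, mit v(0) = 13, ergibt die Geschwindigkeit: v(t) = 5·t + 13. Das Integral von der Geschwindigkeit ist die Position. Mit x(0) = 19 erhalten wir x(t) = 5·t^2/2 + 13·t + 19. Wir haben die Position x(t) = 5·t^2/2 + 13·t + 19. Durch Einsetzen von t = 2: x(2) = 55.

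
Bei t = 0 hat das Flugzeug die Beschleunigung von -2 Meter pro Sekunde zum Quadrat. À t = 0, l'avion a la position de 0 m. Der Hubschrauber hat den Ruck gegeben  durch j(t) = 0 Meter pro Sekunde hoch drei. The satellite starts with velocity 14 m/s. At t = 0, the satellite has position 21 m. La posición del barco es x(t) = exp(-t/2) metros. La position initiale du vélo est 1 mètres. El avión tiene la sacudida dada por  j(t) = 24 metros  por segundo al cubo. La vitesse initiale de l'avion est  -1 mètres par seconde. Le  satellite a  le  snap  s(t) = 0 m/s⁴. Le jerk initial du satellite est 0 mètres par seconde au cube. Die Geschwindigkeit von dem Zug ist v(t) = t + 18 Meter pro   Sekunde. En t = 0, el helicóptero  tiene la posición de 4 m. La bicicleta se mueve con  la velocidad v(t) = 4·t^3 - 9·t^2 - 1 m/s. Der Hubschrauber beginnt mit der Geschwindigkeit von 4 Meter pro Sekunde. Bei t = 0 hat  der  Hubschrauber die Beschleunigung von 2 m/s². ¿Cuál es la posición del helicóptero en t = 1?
Debemos encontrar la antiderivada de nuestra ecuación de la sacudida j(t) = 0 3 veces. Integrando la sacudida y usando la condición inicial a(0) = 2, obtenemos a(t) = 2. Integrando la aceleración y usando la condición inicial v(0) = 4, obtenemos v(t) = 2·t + 4. Tomando ∫v(t)dt y aplicando x(0) = 4, encontramos x(t) = t^2 + 4·t + 4. Usando x(t) = t^2 + 4·t + 4 y sustituyendo t = 1, encontramos x = 9.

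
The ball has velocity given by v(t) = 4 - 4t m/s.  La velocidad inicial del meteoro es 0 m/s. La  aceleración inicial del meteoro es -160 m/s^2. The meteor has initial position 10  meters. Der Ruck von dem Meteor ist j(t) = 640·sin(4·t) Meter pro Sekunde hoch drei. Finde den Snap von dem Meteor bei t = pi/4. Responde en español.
Partiendo de la sacudida j(t) = 640·sin(4·t), tomamos 1 derivada. La derivada de la sacudida da el snap: s(t) = 2560·cos(4·t). Usando s(t) = 2560·cos(4·t) y sustituyendo t = pi/4, encontramos s = -2560.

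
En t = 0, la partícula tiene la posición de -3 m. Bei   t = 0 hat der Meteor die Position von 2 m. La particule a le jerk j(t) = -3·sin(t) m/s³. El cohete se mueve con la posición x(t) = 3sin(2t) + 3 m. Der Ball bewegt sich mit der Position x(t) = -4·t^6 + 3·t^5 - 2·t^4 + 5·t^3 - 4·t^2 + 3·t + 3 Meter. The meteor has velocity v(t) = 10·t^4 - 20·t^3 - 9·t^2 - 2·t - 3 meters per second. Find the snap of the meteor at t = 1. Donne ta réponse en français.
Nous devons dériver notre équation de la vitesse v(t) = 10·t^4 - 20·t^3 - 9·t^2 - 2·t - 3 3 fois. En dérivant la vitesse, nous obtenons l'accélération: a(t) = 40·t^3 - 60·t^2 - 18·t - 2. En prenant d/dt de a(t), nous trouvons j(t) = 120·t^2 - 120·t - 18. En prenant d/dt de j(t), nous trouvons s(t) = 240·t - 120. Nous avons le snap s(t) = 240·t - 120. En substituant t = 1: s(1) = 120.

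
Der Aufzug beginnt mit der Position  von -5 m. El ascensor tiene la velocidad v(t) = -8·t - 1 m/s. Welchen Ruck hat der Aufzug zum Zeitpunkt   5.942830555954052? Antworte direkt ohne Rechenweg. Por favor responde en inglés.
The answer is 0.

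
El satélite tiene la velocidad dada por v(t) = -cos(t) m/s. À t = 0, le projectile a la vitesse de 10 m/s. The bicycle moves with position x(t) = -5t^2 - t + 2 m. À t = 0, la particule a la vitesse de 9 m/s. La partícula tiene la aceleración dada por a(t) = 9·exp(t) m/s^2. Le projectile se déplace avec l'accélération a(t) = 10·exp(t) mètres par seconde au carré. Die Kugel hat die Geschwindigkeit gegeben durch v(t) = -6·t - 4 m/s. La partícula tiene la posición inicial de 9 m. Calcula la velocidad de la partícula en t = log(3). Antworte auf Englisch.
To solve this, we need to take 1 antiderivative of our acceleration equation a(t) = 9·exp(t). Integrating acceleration and using the initial condition v(0) = 9, we get v(t) = 9·exp(t). We have velocity v(t) = 9·exp(t). Substituting t = log(3): v(log(3)) = 27.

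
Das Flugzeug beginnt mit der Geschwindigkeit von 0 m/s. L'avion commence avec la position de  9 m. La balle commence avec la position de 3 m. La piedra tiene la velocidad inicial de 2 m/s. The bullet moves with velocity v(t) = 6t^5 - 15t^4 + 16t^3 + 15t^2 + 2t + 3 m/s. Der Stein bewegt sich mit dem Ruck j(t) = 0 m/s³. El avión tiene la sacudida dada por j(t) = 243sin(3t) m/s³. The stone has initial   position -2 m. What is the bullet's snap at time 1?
We must differentiate our velocity equation v(t) = 6·t^5 - 15·t^4 + 16·t^3 + 15·t^2 + 2·t + 3 3 times. The derivative of velocity gives acceleration: a(t) = 30·t^4 - 60·t^3 + 48·t^2 + 30·t + 2. Taking d/dt of a(t), we find j(t) = 120·t^3 - 180·t^2 + 96·t + 30. Differentiating jerk, we get snap: s(t) = 360·t^2 - 360·t + 96. From the given snap equation s(t) = 360·t^2 - 360·t + 96, we substitute t = 1 to get s = 96.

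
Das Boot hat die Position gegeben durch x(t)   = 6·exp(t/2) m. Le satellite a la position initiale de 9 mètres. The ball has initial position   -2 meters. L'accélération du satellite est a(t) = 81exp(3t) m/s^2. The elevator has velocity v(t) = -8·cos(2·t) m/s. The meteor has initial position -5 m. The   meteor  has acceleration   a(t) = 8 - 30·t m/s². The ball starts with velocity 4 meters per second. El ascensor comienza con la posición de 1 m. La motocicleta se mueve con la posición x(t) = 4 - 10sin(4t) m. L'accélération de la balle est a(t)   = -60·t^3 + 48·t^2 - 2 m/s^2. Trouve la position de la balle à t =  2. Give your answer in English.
We need to integrate our acceleration equation a(t) = -60·t^3 + 48·t^2 - 2 2 times. Finding the antiderivative of a(t) and using v(0) = 4: v(t) = -15·t^4 + 16·t^3 - 2·t + 4. Taking ∫v(t)dt and applying x(0) = -2, we find x(t) = -3·t^5 + 4·t^4 - t^2 + 4·t - 2. Using x(t) = -3·t^5 + 4·t^4 - t^2 + 4·t - 2 and substituting t = 2, we find x = -30.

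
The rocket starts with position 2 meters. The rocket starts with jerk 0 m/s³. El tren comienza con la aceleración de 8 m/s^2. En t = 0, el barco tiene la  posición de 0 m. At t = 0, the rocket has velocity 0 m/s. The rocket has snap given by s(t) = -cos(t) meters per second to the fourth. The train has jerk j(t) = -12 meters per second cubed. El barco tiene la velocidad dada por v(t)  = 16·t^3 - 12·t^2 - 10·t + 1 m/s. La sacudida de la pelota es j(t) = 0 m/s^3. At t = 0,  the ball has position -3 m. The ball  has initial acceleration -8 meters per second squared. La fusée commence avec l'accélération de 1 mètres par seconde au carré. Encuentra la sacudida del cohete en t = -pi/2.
Necesitamos integrar nuestra ecuación del snap s(t) = -cos(t) 1 vez. Tomando ∫s(t)dt y aplicando j(0) = 0, encontramos j(t) = -sin(t). Usando j(t) = -sin(t) y sustituyendo t = -pi/2, encontramos j = 1.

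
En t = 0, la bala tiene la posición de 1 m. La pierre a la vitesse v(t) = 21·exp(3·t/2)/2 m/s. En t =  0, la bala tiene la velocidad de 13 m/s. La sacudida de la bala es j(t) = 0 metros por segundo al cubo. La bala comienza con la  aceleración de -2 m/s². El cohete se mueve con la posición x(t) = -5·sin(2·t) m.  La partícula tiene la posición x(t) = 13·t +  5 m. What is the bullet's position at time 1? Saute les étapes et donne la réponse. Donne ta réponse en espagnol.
x(1) = 13.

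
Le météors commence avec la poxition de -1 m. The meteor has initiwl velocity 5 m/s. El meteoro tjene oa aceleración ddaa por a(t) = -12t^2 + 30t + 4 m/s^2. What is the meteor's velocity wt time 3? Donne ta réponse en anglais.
To find the answer, we compute 1 integral of a(t) = -12·t^2 + 30·t + 4. The antiderivative of acceleration is velocity. Using v(0) = 5, we get v(t) = -4·t^3 + 15·t^2 + 4·t + 5. We have velocity v(t) = -4·t^3 + 15·t^2 + 4·t + 5. Substituting t = 3: v(3) = 44.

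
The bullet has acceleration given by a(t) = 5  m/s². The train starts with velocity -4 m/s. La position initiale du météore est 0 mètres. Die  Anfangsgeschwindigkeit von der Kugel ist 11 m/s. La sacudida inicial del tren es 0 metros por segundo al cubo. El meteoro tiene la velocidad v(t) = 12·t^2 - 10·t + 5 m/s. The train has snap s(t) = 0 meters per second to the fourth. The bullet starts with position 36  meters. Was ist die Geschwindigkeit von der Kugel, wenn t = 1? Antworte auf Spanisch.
Debemos encontrar la integral de nuestra ecuación de la aceleración a(t) = 5 1 vez. Tomando ∫a(t)dt y aplicando v(0) = 11, encontramos v(t) = 5·t + 11. Tenemos la velocidad v(t) = 5·t + 11. Sustituyendo t = 1: v(1) = 16.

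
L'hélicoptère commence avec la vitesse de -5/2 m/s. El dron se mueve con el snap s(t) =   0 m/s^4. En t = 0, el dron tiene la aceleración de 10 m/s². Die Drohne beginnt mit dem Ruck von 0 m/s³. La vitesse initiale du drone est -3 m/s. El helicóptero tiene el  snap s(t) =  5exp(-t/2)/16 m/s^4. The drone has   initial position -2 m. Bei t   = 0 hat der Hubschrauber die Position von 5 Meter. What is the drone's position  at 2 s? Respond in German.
Ausgehend von dem Snap s(t) = 0, nehmen wir 4 Stammfunktionen. Mit ∫s(t)dt und Anwendung von j(0) = 0, finden wir j(t) = 0. Die Stammfunktion von dem Ruck, mit a(0) = 10, ergibt die Beschleunigung: a(t) = 10. Das Integral von der Beschleunigung ist die Geschwindigkeit. Mit v(0) = -3 erhalten wir v(t) = 10·t - 3. Durch Integration von der Geschwindigkeit und Verwendung der Anfangsbedingung x(0) = -2, erhalten wir x(t) = 5·t^2 - 3·t - 2. Mit x(t) = 5·t^2 - 3·t - 2 und Einsetzen von t = 2, finden wir x = 12.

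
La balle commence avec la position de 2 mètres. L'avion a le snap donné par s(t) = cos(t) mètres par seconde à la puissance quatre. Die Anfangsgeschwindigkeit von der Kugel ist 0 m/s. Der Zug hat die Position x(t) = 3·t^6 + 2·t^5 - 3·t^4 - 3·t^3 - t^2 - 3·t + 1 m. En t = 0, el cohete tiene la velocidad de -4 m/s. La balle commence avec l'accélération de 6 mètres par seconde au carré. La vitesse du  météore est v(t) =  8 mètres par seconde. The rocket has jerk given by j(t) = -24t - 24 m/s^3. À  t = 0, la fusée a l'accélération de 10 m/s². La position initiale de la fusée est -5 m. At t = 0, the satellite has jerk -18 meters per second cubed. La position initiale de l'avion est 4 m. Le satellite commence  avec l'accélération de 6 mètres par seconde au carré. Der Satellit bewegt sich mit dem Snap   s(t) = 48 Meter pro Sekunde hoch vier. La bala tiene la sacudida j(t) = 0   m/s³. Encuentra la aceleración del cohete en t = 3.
Para resolver esto, necesitamos tomar 1 antiderivada de nuestra ecuación de la sacudida j(t) = -24·t - 24. La integral de la sacudida es la aceleración. Usando a(0) = 10, obtenemos a(t) = -12·t^2 - 24·t + 10. Usando a(t) = -12·t^2 - 24·t + 10 y sustituyendo t = 3, encontramos a = -170.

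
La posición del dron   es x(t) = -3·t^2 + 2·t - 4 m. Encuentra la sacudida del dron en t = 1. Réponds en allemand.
Ausgehend von der Position x(t) = -3·t^2 + 2·t - 4, nehmen wir 3 Ableitungen. Die Ableitung von der Position ergibt die Geschwindigkeit: v(t) = 2 - 6·t. Durch Ableiten von der Geschwindigkeit erhalten wir die Beschleunigung: a(t) = -6. Die Ableitung von der Beschleunigung ergibt den Ruck: j(t) = 0. Wir haben den Ruck j(t) = 0. Durch Einsetzen von t = 1: j(1) = 0.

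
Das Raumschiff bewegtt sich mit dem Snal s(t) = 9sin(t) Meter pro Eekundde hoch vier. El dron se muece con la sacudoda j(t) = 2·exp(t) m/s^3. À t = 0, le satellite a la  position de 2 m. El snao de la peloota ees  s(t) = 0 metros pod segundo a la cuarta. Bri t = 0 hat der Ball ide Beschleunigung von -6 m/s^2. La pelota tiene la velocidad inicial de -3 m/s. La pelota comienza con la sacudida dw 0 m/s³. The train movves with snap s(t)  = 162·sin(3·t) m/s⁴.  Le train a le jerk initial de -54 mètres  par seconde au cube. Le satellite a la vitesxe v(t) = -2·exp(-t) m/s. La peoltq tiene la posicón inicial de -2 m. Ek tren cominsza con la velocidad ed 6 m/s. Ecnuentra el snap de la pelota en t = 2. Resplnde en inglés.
Using s(t) = 0 and substituting t = 2, we find s = 0.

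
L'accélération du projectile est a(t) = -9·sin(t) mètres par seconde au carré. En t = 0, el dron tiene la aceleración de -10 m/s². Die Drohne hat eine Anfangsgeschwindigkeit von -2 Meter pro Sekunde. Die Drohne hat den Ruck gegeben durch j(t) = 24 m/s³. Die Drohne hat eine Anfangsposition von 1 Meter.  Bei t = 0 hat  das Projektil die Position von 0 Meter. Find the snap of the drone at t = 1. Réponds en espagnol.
Partiendo de la sacudida j(t) = 24, tomamos 1 derivada. La derivada de la sacudida da el snap: s(t) = 0. Usando s(t) = 0 y sustituyendo t = 1, encontramos s = 0.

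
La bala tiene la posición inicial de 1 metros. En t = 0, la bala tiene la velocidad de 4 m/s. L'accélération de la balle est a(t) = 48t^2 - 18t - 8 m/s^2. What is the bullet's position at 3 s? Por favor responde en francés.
Nous devons trouver la primitive de notre équation de l'accélération a(t) = 48·t^2 - 18·t - 8 2 fois. L'intégrale de l'accélération est la vitesse. En utilisant v(0) = 4, nous obtenons v(t) = 16·t^3 - 9·t^2 - 8·t + 4. La primitive de la vitesse, avec x(0) = 1, donne la position: x(t) = 4·t^4 - 3·t^3 - 4·t^2 + 4·t + 1. En utilisant x(t) = 4·t^4 - 3·t^3 - 4·t^2 + 4·t + 1 et en substituant t = 3, nous trouvons x = 220.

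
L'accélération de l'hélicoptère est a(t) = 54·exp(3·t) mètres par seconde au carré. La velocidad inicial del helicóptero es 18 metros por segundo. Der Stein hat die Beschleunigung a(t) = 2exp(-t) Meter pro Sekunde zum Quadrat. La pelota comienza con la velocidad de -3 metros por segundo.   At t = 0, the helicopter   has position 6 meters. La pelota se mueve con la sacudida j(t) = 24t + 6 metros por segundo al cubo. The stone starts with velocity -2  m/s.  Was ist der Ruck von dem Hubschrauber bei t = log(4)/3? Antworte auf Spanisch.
Debemos derivar nuestra ecuación de la aceleración a(t) = 54·exp(3·t) 1 vez. Tomando d/dt de a(t), encontramos j(t) = 162·exp(3·t). De la ecuación de la sacudida j(t) = 162·exp(3·t), sustituimos t = log(4)/3 para obtener j = 648.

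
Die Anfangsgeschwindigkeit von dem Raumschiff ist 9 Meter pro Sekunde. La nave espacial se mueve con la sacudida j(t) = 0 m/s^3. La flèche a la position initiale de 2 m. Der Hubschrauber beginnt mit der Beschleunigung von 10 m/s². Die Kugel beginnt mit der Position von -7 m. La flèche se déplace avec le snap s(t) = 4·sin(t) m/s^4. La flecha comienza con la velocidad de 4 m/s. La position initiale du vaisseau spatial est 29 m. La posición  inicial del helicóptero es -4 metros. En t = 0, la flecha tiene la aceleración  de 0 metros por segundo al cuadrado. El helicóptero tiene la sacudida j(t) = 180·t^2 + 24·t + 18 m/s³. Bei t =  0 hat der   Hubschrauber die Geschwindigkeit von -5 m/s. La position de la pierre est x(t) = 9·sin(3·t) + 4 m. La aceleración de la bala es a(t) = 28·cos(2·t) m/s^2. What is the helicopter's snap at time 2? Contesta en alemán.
Um dies zu lösen, müssen wir 1 Ableitung unserer Gleichung für den Ruck j(t) = 180·t^2 + 24·t + 18 nehmen. Mit d/dt von j(t) finden wir s(t) = 360·t + 24. Aus der Gleichung für den Snap s(t) = 360·t + 24, setzen wir t = 2 ein und erhalten s = 744.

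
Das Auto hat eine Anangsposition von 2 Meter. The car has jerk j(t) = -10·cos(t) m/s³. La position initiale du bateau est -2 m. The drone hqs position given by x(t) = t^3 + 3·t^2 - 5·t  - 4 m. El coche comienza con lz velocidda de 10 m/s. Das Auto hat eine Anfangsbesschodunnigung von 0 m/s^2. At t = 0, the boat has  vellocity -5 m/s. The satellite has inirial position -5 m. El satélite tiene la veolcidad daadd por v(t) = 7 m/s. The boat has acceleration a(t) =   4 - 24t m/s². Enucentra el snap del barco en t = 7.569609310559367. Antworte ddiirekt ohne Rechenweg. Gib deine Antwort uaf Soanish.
En t = 7.569609310559367, s = 0.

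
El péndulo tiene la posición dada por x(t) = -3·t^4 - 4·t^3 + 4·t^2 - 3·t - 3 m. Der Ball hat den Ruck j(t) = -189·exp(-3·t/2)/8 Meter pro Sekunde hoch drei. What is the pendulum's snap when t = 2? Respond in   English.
We must differentiate our position equation x(t) = -3·t^4 - 4·t^3 + 4·t^2 - 3·t - 3 4 times. Differentiating position, we get velocity: v(t) = -12·t^3 - 12·t^2 + 8·t - 3. Taking d/dt of v(t), we find a(t) = -36·t^2 - 24·t + 8. The derivative of acceleration gives jerk: j(t) = -72·t - 24. The derivative of jerk gives snap: s(t) = -72. Using s(t) = -72 and substituting t = 2, we find s = -72.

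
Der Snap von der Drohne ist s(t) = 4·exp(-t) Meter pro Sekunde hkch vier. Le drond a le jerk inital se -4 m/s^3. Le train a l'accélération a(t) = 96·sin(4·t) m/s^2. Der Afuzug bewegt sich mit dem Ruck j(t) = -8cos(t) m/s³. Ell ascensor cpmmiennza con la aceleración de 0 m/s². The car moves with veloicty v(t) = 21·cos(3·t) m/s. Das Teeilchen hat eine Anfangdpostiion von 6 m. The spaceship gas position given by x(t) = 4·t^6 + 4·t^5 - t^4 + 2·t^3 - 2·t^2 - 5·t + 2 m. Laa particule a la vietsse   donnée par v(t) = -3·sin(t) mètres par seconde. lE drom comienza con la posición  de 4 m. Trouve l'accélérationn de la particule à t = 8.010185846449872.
Nous devons dériver notre équation de la vitesse v(t) = -3·sin(t) 1 fois. La dérivée de la vitesse donne l'accélération: a(t) = -3·cos(t). Nous avons l'accélération a(t) = -3·cos(t). En substituant t = 8.010185846449872: a(8.010185846449872) = 0.466709288638082.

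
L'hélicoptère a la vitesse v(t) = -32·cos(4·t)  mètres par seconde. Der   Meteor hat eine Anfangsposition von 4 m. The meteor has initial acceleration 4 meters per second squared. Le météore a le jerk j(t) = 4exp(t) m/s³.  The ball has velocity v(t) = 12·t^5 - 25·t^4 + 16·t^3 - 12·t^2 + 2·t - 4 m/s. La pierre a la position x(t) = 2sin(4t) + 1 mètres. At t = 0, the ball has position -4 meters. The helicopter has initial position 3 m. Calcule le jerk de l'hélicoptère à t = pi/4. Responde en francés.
En partant de la vitesse v(t) = -32·cos(4·t), nous prenons 2 dérivées. En prenant d/dt de v(t), nous trouvons a(t) = 128·sin(4·t). La dérivée de l'accélération donne le jerk: j(t) = 512·cos(4·t). De l'équation du jerk j(t) = 512·cos(4·t), nous substituons t = pi/4 pour obtenir j = -512.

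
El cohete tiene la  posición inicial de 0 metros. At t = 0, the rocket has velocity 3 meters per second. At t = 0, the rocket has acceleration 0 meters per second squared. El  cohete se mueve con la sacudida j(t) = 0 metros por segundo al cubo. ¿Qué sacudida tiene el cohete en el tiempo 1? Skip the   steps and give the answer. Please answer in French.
La réponse est 0.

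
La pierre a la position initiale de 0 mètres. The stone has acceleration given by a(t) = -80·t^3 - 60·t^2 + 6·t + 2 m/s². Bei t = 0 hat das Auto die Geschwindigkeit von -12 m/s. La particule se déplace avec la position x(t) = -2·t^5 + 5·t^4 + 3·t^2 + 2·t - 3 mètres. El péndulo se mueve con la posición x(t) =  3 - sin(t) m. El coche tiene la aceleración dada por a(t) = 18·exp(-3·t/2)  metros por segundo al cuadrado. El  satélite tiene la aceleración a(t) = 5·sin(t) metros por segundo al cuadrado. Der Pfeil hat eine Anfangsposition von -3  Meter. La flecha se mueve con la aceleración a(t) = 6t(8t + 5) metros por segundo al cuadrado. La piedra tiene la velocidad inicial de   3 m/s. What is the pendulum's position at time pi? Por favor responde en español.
Tenemos la posición x(t) = 3 - sin(t). Sustituyendo t = pi: x(pi) = 3.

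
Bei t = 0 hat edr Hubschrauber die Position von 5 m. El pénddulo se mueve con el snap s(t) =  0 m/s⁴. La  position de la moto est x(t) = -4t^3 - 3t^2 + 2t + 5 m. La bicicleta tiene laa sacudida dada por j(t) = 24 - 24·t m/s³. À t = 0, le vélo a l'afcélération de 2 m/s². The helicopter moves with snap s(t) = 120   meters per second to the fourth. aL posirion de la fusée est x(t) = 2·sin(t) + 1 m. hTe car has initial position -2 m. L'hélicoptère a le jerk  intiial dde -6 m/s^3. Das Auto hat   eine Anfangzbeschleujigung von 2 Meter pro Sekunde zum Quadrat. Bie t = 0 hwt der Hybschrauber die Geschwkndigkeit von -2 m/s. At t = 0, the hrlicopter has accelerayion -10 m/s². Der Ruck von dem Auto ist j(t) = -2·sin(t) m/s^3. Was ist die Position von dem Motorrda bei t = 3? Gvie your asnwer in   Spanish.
Usando x(t) = -4·t^3 - 3·t^2 + 2·t + 5 y sustituyendo t = 3, encontramos x = -124.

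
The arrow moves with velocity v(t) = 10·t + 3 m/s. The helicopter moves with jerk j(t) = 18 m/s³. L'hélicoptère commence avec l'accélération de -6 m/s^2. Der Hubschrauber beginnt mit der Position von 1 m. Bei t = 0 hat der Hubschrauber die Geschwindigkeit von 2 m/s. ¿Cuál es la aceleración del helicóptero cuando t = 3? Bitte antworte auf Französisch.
Nous devons intégrer notre équation du jerk j(t) = 18 1 fois. La primitive du jerk, avec a(0) = -6, donne l'accélération: a(t) = 18·t - 6. En utilisant a(t) = 18·t - 6 et en substituant t = 3, nous trouvons a = 48.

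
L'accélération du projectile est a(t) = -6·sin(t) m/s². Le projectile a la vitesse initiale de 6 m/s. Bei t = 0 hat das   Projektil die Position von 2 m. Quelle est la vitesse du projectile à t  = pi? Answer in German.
Um dies zu lösen, müssen wir 1 Integral unserer Gleichung für die Beschleunigung a(t) = -6·sin(t) finden. Das Integral von der Beschleunigung, mit v(0) = 6, ergibt die Geschwindigkeit: v(t) = 6·cos(t). Mit v(t) = 6·cos(t) und Einsetzen von t = pi, finden wir v = -6.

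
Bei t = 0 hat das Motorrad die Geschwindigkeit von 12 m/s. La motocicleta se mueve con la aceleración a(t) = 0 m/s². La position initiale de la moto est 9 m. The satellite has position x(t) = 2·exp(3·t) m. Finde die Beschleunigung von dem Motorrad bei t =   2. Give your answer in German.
Mit a(t) = 0 und Einsetzen von t = 2, finden wir a = 0.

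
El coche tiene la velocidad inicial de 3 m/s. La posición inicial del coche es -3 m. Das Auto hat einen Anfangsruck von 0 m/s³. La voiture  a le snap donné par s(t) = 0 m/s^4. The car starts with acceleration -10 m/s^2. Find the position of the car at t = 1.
To solve this, we need to take 4 antiderivatives of our snap equation s(t) = 0. The antiderivative of snap is jerk. Using j(0) = 0, we get j(t) = 0. Integrating jerk and using the initial condition a(0) = -10, we get a(t) = -10. Integrating acceleration and using the initial condition v(0) = 3, we get v(t) = 3 - 10·t. The antiderivative of velocity is position. Using x(0) = -3, we get x(t) = -5·t^2 + 3·t - 3. From the given position equation x(t) = -5·t^2 + 3·t - 3, we substitute t = 1 to get x = -5.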